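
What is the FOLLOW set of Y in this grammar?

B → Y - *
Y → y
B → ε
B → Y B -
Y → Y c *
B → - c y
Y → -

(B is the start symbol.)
To compute FOLLOW(Y), find every occurrence of Y on a right-hand side N → α Y β: add FIRST(β) \ {ε}, and if β is empty or nullable also add FOLLOW(N). Iterate to a fixed point.

In B → Y - *: Y is followed by '-' '*', add FIRST('-' '*') \ {ε} = { '-' }
In B → Y B -: Y is followed by B '-', add FIRST(B '-') \ {ε} = { '-', 'y' }
In Y → Y c *: Y is followed by c '*', add FIRST(c '*') \ {ε} = { 'c' }

Taking the union: FOLLOW(Y) = { '-', 'c', 'y' }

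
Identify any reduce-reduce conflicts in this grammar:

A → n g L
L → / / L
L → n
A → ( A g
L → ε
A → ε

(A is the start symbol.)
A reduce-reduce conflict occurs when an LR(0) state has two complete items [A → α .] and [B → β .] — both call for a reduction, and with no lookahead the parser cannot choose between them.

Augment with A' → A and build the canonical LR(0) collection (I0 = CLOSURE({[A' → . A]}), then GOTO on every symbol after a dot until no new states appear). It has 12 states:
  I0: { [A → . ( A g], [A → . n g L], [A → .], [A' → . A] }  — shift, reduce
  I1: { [A → ( . A g], [A → . ( A g], [A → . n g L], [A → .] }  — shift, reduce
  I2: { [A' → A .] }  — accept
  I3: { [A → n . g L] }  — shift
  I4: { [A → n g . L], [L → . / / L], [L → . n], [L → .] }  — shift, reduce
  I5: { [L → / . / L] }  — shift
  I6: { [A → n g L .] }  — reduce
  I7: { [L → n .] }  — reduce
  I8: { [L → . / / L], [L → . n], [L → .], [L → / / . L] }  — shift, reduce
  I9: { [L → / / L .] }  — reduce
  I10: { [A → ( A . g] }  — shift
  I11: { [A → ( A g .] }  — reduce

No state contains more than one complete item.

Answer: No reduce-reduce conflicts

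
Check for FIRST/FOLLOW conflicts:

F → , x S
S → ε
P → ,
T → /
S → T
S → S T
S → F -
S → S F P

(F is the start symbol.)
Yes. S → T with FOLLOW(S) on { '/' }; S → S T with FOLLOW(S) on { ',', '/' }; S → F '-' with FOLLOW(S) on { ',' }; S → S F P with FOLLOW(S) on { ',', '/' }

Nullable non-terminals: S.
FIRST sets used below: FIRST(T) = { '/' }, FIRST(S) = { ',', '/', ε }, FIRST(F) = { ',' }

S: nullable alternative(s) S → ε; FOLLOW(S) = { $, ',', '-', '/' }
  S → ε: FIRST \ {ε} = { } — this is the only nullable alternative, skip
  S → T: FIRST \ {ε} = { '/' } — overlaps FOLLOW(S) on { '/' }: CONFLICT
  S → S T: FIRST \ {ε} = { ',', '/' } — overlaps FOLLOW(S) on { ',', '/' }: CONFLICT
  S → F -: FIRST \ {ε} = { ',' } — overlaps FOLLOW(S) on { ',' }: CONFLICT
  S → S F P: FIRST \ {ε} = { ',', '/' } — overlaps FOLLOW(S) on { ',', '/' }: CONFLICT

F, P, T have no nullable alternative, so no FIRST/FOLLOW check is needed there.

So the grammar has 4 FIRST/FOLLOW conflicts (marked CONFLICT above).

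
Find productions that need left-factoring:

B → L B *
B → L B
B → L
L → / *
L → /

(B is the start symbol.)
Yes, B has productions with common prefix 'L'; L has productions with common prefix '/'

Left-factoring is needed when two productions for the same non-terminal
share a common prefix on the right-hand side.

Productions for B:
  B → L B *
  B → L B
  B → L
Productions for L:
  L → / *
  L → /

Found common prefix 'L' in productions for B
Found common prefix '/' in productions for L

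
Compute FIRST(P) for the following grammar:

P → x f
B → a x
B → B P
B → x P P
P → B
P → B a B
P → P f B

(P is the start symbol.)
{ 'a', 'x' }

FIRST sets of the other non-terminals involved (by the same procedure, iterated to a fixed point):
  FIRST(B) = { 'a', 'x' }

From P → x f:
  - x is a terminal: add 'x' and stop
From P → B:
  - B is a non-terminal: add FIRST(B) \ {ε} = { 'a', 'x' }
    B is not nullable, so stop
From P → B a B:
  - B is a non-terminal: add FIRST(B) \ {ε} = { 'a', 'x' }
    B is not nullable, so stop
From P → P f B:
  - P is the symbol being defined: contributes nothing new
    P is not nullable, so stop

Collecting: FIRST(P) = { 'a', 'x' }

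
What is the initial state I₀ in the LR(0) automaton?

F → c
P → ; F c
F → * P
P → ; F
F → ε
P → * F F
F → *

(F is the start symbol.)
First, augment the grammar with F' → F
I₀ = CLOSURE({ [F' → . F] }):
  [F' → . F] has the dot before F: add [F → . c], [F → . * P], [F → .], [F → . *]
No further items can be added.

I₀ = { [F → . * P], [F → . *], [F → . c], [F → .], [F' → . F] }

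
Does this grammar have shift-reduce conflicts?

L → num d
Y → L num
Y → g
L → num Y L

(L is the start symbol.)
A shift-reduce conflict occurs when an LR(0) state has both:
  - a complete (reduce) item [A → α .] (dot at the end), and
  - a shift item [B → β . c γ] (dot before a terminal).

Augment with L' → L and build the canonical LR(0) collection (I0 = CLOSURE({[L' → . L]}), then GOTO on every symbol after a dot until no new states appear). It has 9 states:
  I0: { [L → . num Y L], [L → . num d], [L' → . L] }  — shift
  I1: { [L' → L .] }  — accept
  I2: { [L → . num Y L], [L → . num d], [L → num . Y L], [L → num . d], [Y → . L num], [Y → . g] }  — shift
  I3: { [Y → L . num] }  — shift
  I4: { [L → . num Y L], [L → . num d], [L → num Y . L] }  — shift
  I5: { [L → num d .] }  — reduce
  I6: { [Y → g .] }  — reduce
  I7: { [L → num Y L .] }  — reduce
  I8: { [Y → L num .] }  — reduce

No state contains both a complete item and a shift item.

Answer: No shift-reduce conflicts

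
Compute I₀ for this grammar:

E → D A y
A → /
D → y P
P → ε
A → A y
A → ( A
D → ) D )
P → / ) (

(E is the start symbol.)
First, augment the grammar with E' → E
I₀ = CLOSURE({ [E' → . E] }):
  [E' → . E] has the dot before E: add [E → . D A y]
  [E → . D A y] has the dot before D: add [D → . y P], [D → . ) D )]
No further items can be added.

I₀ = { [D → . ) D )], [D → . y P], [E → . D A y], [E' → . E] }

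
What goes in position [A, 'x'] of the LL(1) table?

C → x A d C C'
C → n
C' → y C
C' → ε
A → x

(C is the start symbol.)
To find M[A, 'x'], we find productions for A where 'x' is in the predict set (PREDICT(N → α) = (FIRST(α) \ {ε}) ∪ (FOLLOW(N) if α ⇒* ε)).

A → x: PREDICT = { 'x' }
  'x' is in predict set, so this production goes in M[A, 'x']

M[A, 'x'] = A → x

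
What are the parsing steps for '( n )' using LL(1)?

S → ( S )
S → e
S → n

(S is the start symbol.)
Stack is shown with the top on the left.

Stack    Input    Action
------------------------
S $      ( n ) $  output S → ( S )
( S ) $  ( n ) $  match '('
S ) $    n ) $    output S → n
n ) $    n ) $    match 'n'
) $      ) $      match ')'
$        $        accept

The string is accepted.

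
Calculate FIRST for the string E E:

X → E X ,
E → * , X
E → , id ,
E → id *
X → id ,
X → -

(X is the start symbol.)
{ '*', ',', 'id' }

FIRST sets of the non-terminals involved (from the grammar, by fixed-point iteration):
  FIRST(E) = { '*', ',', 'id' }

To compute FIRST(E E), process the symbols left to right:
Symbol E is a non-terminal. Add FIRST(E) \ {ε} = { '*', ',', 'id' }
E is not nullable (ε ∉ FIRST(E)), so stop here.
FIRST(E E) = { '*', ',', 'id' }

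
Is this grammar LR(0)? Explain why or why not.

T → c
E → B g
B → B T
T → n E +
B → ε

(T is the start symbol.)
Yes, the grammar is LR(0)

A grammar is LR(0) if no state in the canonical LR(0) collection has:
  - both a shift item (dot before a terminal) and a complete item (shift-reduce conflict), or
  - two or more complete items (reduce-reduce conflict; the accept item [T' → T .] counts as a complete item here).

Augment with T' → T and build the canonical LR(0) collection (I0 = CLOSURE({[T' → . T]}), then GOTO on every symbol after a dot until no new states appear). It has 9 states:
  I0: { [T → . c], [T → . n E +], [T' → . T] }  — shift
  I1: { [T' → T .] }  — accept
  I2: { [T → c .] }  — reduce
  I3: { [B → . B T], [B → .], [E → . B g], [T → n . E +] }  — reduce
  I4: { [B → B . T], [E → B . g], [T → . c], [T → . n E +] }  — shift
  I5: { [T → n E . +] }  — shift
  I6: { [T → n E + .] }  — reduce
  I7: { [B → B T .] }  — reduce
  I8: { [E → B g .] }  — reduce

Every state is either a pure shift/goto state or contains exactly one complete item and nothing to shift — no conflicts. The grammar is LR(0).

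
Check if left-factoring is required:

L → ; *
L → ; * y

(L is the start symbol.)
Yes, L has productions with common prefix '; *'

Left-factoring is needed when two productions for the same non-terminal
share a common prefix on the right-hand side.

Productions for L:
  L → ; *
  L → ; * y

Found common prefix '; *' in productions for L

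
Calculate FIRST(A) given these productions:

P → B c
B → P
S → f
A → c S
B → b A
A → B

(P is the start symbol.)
FIRST sets of the other non-terminals involved (by the same procedure, iterated to a fixed point):
  FIRST(B) = { 'b' }

From A → c S:
  - c is a terminal: add 'c' and stop
From A → B:
  - B is a non-terminal: add FIRST(B) \ {ε} = { 'b' }
    B is not nullable, so stop

Collecting: FIRST(A) = { 'b', 'c' }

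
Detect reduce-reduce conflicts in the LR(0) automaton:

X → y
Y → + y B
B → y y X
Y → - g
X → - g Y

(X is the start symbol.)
No reduce-reduce conflicts

Augment with X' → X and build the canonical LR(0) collection (I0 = CLOSURE({[X' → . X]}), then GOTO on every symbol after a dot until no new states appear). It has 14 states:
  I0: { [X → . - g Y], [X → . y], [X' → . X] }  — shift
  I1: { [X → - . g Y] }  — shift
  I2: { [X' → X .] }  — accept
  I3: { [X → y .] }  — reduce
  I4: { [X → - g . Y], [Y → . + y B], [Y → . - g] }  — shift
  I5: { [Y → + . y B] }  — shift
  I6: { [Y → - . g] }  — shift
  I7: { [X → - g Y .] }  — reduce
  I8: { [Y → - g .] }  — reduce
  I9: { [B → . y y X], [Y → + y . B] }  — shift
  I10: { [Y → + y B .] }  — reduce
  I11: { [B → y . y X] }  — shift
  I12: { [B → y y . X], [X → . - g Y], [X → . y] }  — shift
  I13: { [B → y y X .] }  — reduce

No state contains more than one complete item.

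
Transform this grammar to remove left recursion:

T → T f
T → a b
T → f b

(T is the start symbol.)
T → a b T'
T → f b T'
T' → f T'
T' → ε

T is directly left-recursive. The standard transformation for
  A → A α₁ | ... | A α_m | β₁ | ... | β_n
is
  A  → β₁ A' | ... | β_n A'
  A' → α₁ A' | ... | α_m A' | ε

T → a b becomes T → a b T'
T → f b becomes T → f b T'
T → T f becomes T' → f T'
Add T' → ε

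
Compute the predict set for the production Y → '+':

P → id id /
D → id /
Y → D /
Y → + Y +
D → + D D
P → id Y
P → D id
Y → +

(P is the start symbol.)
PREDICT(Y → '+') = (FIRST(RHS) \ {ε}) ∪ (FOLLOW(Y) if ε ∈ FIRST(RHS), i.e. RHS ⇒* ε)
FIRST('+') = { '+' }
ε ∉ FIRST('+'), so FOLLOW(Y) is not added.
PREDICT(Y → '+') = { '+' }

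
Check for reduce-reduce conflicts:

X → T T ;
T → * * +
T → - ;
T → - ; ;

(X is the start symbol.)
Augment with X' → X and build the canonical LR(0) collection (I0 = CLOSURE({[X' → . X]}), then GOTO on every symbol after a dot until no new states appear). It has 11 states:
  I0: { [T → . * * +], [T → . - ; ;], [T → . - ;], [X → . T T ;], [X' → . X] }  — shift
  I1: { [T → * . * +] }  — shift
  I2: { [T → - . ; ;], [T → - . ;] }  — shift
  I3: { [T → . * * +], [T → . - ; ;], [T → . - ;], [X → T . T ;] }  — shift
  I4: { [X' → X .] }  — accept
  I5: { [X → T T . ;] }  — shift
  I6: { [X → T T ; .] }  — reduce
  I7: { [T → - ; . ;], [T → - ; .] }  — shift, reduce
  I8: { [T → - ; ; .] }  — reduce
  I9: { [T → * * . +] }  — shift
  I10: { [T → * * + .] }  — reduce

No state contains more than one complete item.

Answer: No reduce-reduce conflicts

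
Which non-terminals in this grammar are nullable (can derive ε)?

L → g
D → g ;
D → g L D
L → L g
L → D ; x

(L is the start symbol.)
There are no ε-productions, so no non-terminal can derive ε.
No non-terminals are nullable.

Answer: None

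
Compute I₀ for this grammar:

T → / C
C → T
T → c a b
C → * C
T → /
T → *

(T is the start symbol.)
{ [T → . *], [T → . / C], [T → . /], [T → . c a b], [T' → . T] }

First, augment the grammar with T' → T
I₀ = CLOSURE({ [T' → . T] }):
  [T' → . T] has the dot before T: add [T → . / C], [T → . c a b], [T → . /], [T → . *]
No further items can be added.

I₀ = { [T → . *], [T → . / C], [T → . /], [T → . c a b], [T' → . T] }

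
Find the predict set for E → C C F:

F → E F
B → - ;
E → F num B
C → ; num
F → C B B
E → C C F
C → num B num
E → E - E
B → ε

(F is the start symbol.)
{ ';', 'num' }

PREDICT(E → C C F) = (FIRST(RHS) \ {ε}) ∪ (FOLLOW(E) if ε ∈ FIRST(RHS), i.e. RHS ⇒* ε)
FIRST(C) = { ';', 'num' }
FIRST(C C F) = { ';', 'num' }
ε ∉ FIRST(C C F), so FOLLOW(E) is not added.
PREDICT(E → C C F) = { ';', 'num' }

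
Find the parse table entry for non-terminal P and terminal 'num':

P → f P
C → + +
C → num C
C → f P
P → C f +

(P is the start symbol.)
P → C f +

To find M[P, 'num'], we find productions for P where 'num' is in the predict set (PREDICT(N → α) = (FIRST(α) \ {ε}) ∪ (FOLLOW(N) if α ⇒* ε)).

Relevant sets:
  FIRST(C) = { '+', 'f', 'num' }

P → f P: PREDICT = { 'f' }
P → C f +: PREDICT = { '+', 'f', 'num' }
  'num' is in predict set, so this production goes in M[P, 'num']

M[P, 'num'] = P → C f +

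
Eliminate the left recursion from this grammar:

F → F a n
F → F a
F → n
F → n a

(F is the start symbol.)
F → n F'
F → n a F'
F' → a n F'
F' → a F'
F' → ε

F is directly left-recursive. The standard transformation for
  A → A α₁ | ... | A α_m | β₁ | ... | β_n
is
  A  → β₁ A' | ... | β_n A'
  A' → α₁ A' | ... | α_m A' | ε

F → n becomes F → n F'
F → n a becomes F → n a F'
F → F a n becomes F' → a n F'
F → F a becomes F' → a F'
Add F' → ε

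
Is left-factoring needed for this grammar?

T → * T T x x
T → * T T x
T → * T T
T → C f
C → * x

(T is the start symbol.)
Left-factoring is needed when two productions for the same non-terminal
share a common prefix on the right-hand side.

Productions for T:
  T → * T T x x
  T → * T T x
  T → * T T
  T → C f

Found common prefix '* T T' in productions for T

Answer: Yes, T has productions with common prefix '* T T'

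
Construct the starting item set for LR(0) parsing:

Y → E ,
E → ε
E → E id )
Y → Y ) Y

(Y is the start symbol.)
{ [E → . E id )], [E → .], [Y → . E ,], [Y → . Y ) Y], [Y' → . Y] }

First, augment the grammar with Y' → Y
I₀ = CLOSURE({ [Y' → . Y] }):
  [Y' → . Y] has the dot before Y: add [Y → . E ,], [Y → . Y ) Y]
  [Y → . E ,] has the dot before E: add [E → .], [E → . E id )]
No further items can be added.

I₀ = { [E → . E id )], [E → .], [Y → . E ,], [Y → . Y ) Y], [Y' → . Y] }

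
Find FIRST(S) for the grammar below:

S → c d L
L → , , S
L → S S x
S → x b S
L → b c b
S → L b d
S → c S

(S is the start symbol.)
To compute FIRST(S), examine every production with S on the left-hand side, reading each right-hand side left to right until a non-nullable symbol is reached.

FIRST sets of the other non-terminals involved (by the same procedure, iterated to a fixed point):
  FIRST(L) = { ',', 'b', 'c', 'x' }

From S → c d L:
  - c is a terminal: add 'c' and stop
From S → x b S:
  - x is a terminal: add 'x' and stop
From S → L b d:
  - L is a non-terminal: add FIRST(L) \ {ε} = { ',', 'b', 'c', 'x' }
    L is not nullable, so stop
From S → c S:
  - c is a terminal: add 'c' and stop

Collecting: FIRST(S) = { ',', 'b', 'c', 'x' }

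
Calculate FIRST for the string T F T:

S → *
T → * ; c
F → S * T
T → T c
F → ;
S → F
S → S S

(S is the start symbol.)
{ '*' }

FIRST sets of the non-terminals involved (from the grammar, by fixed-point iteration):
  FIRST(T) = { '*' }

To compute FIRST(T F T), process the symbols left to right:
Symbol T is a non-terminal. Add FIRST(T) \ {ε} = { '*' }
T is not nullable (ε ∉ FIRST(T)), so stop here.
FIRST(T F T) = { '*' }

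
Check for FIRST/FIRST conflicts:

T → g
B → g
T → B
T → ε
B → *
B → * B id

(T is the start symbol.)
FIRST sets of the non-terminals at (or reachable through a nullable prefix from) the front of some alternative:
  FIRST(B) = { '*', 'g' }

Productions for T:
  T → g: FIRST = { 'g' }
  T → B: FIRST = { '*', 'g' }
  T → ε: FIRST = { ε }
Productions for B:
  B → g: FIRST = { 'g' }
  B → *: FIRST = { '*' }
  B → * B id: FIRST = { '*' }

Conflict for T: T → g and T → B
  Overlap: { 'g' }
Conflict for B: B → * and B → * B id
  Overlap: { '*' }

Answer: Yes. T → g / T → B on { 'g' }; B → '*' / B → '*' B id on { '*' }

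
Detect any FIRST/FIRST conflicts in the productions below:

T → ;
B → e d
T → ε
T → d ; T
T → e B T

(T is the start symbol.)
A FIRST/FIRST conflict occurs when two productions N → α and N → β for the same non-terminal have FIRST(α) ∩ FIRST(β) ≠ ∅ (with ε ∈ FIRST of a nullable right-hand side, so two nullable alternatives also conflict).

Productions for T:
  T → ;: FIRST = { ';' }
  T → ε: FIRST = { ε }
  T → d ; T: FIRST = { 'd' }
  T → e B T: FIRST = { 'e' }
B has only one production, so no FIRST/FIRST conflict is possible there.

All alternatives of each non-terminal have pairwise disjoint FIRST sets.

Answer: No FIRST/FIRST conflicts.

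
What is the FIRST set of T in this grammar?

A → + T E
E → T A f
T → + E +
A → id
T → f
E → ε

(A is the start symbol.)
{ '+', 'f' }

To compute FIRST(T), examine every production with T on the left-hand side, reading each right-hand side left to right until a non-nullable symbol is reached.

From T → + E +:
  - '+' is a terminal: add '+' and stop
From T → f:
  - f is a terminal: add 'f' and stop

Collecting: FIRST(T) = { '+', 'f' }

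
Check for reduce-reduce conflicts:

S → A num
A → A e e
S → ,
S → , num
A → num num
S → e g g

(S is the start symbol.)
No reduce-reduce conflicts

Augment with S' → S and build the canonical LR(0) collection (I0 = CLOSURE({[S' → . S]}), then GOTO on every symbol after a dot until no new states appear). It has 13 states:
  I0: { [A → . A e e], [A → . num num], [S → . , num], [S → . ,], [S → . A num], [S → . e g g], [S' → . S] }  — shift
  I1: { [S → , . num], [S → , .] }  — shift, reduce
  I2: { [A → A . e e], [S → A . num] }  — shift
  I3: { [S' → S .] }  — accept
  I4: { [S → e . g g] }  — shift
  I5: { [A → num . num] }  — shift
  I6: { [A → num num .] }  — reduce
  I7: { [S → e g . g] }  — shift
  I8: { [S → e g g .] }  — reduce
  I9: { [A → A e . e] }  — shift
  I10: { [S → A num .] }  — reduce
  I11: { [A → A e e .] }  — reduce
  I12: { [S → , num .] }  — reduce

No state contains more than one complete item.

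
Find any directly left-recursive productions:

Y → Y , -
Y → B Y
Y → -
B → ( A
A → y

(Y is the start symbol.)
Direct left recursion occurs when N → N α for some non-terminal N (the right-hand side begins with the left-hand side itself).

Y → Y , -: LEFT RECURSIVE (starts with Y)
Y → B Y: starts with B
Y → -: starts with '-'
B → ( A: starts with '('
A → y: starts with y

The grammar has direct left recursion on: Y.

Answer: Yes, Y is left-recursive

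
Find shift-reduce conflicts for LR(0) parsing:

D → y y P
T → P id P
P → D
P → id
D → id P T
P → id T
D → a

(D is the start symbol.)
Yes — I8: [P → id .] vs [D → . a]; I13: [P → id .] vs [D → . a]; I14: [T → P id P .] vs [D → . a]

Augment with D' → D and build the canonical LR(0) collection (I0 = CLOSURE({[D' → . D]}), then GOTO on every symbol after a dot until no new states appear). It has 18 states:
  I0: { [D → . a], [D → . id P T], [D → . y y P], [D' → . D] }  — shift
  I1: { [D' → D .] }  — accept
  I2: { [D → a .] }  — reduce
  I3: { [D → . a], [D → . id P T], [D → . y y P], [D → id . P T], [P → . D], [P → . id T], [P → . id] }  — shift
  I4: { [D → y . y P] }  — shift
  I5: { [D → . a], [D → . id P T], [D → . y y P], [D → y y . P], [P → . D], [P → . id T], [P → . id] }  — shift
  I6: { [P → D .] }  — reduce
  I7: { [D → y y P .] }  — reduce
  I8: { [D → . a], [D → . id P T], [D → . y y P], [D → id . P T], [P → . D], [P → . id T], [P → . id], [P → id . T], [P → id .], [T → . P id P] }  — shift, reduce
  I9: { [D → . a], [D → . id P T], [D → . y y P], [D → id P . T], [P → . D], [P → . id T], [P → . id], [T → . P id P], [T → P . id P] }  — shift
  I10: { [P → id T .] }  — reduce
  I11: { [T → P . id P] }  — shift
  I12: { [D → id P T .] }  — reduce
  I13: { [D → . a], [D → . id P T], [D → . y y P], [D → id . P T], [P → . D], [P → . id T], [P → . id], [P → id . T], [P → id .], [T → . P id P], [T → P id . P] }  — shift, reduce
  I14: { [D → . a], [D → . id P T], [D → . y y P], [D → id P . T], [P → . D], [P → . id T], [P → . id], [T → . P id P], [T → P . id P], [T → P id P .] }  — shift, reduce
  I15: { [D → . a], [D → . id P T], [D → . y y P], [P → . D], [P → . id T], [P → . id], [T → P id . P] }  — shift
  I16: { [T → P id P .] }  — reduce
  I17: { [D → . a], [D → . id P T], [D → . y y P], [D → id P . T], [P → . D], [P → . id T], [P → . id], [T → . P id P] }  — shift

I8 contains reduce item [P → id .] and shift items [D → . a], [D → . id P T], [D → . y y P], [P → . id], [P → . id T] — shift-reduce conflict.
I13 contains reduce item [P → id .] and shift items [D → . a], [D → . id P T], [D → . y y P], [P → . id], [P → . id T] — shift-reduce conflict.
I14 contains reduce item [T → P id P .] and shift items [D → . a], [D → . id P T], [D → . y y P], [P → . id], [P → . id T], [T → P . id P] — shift-reduce conflict.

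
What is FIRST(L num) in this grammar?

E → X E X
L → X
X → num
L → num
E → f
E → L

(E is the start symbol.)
{ 'num' }

FIRST sets of the non-terminals involved (from the grammar, by fixed-point iteration):
  FIRST(L) = { 'num' }

To compute FIRST(L num), process the symbols left to right:
Symbol L is a non-terminal. Add FIRST(L) \ {ε} = { 'num' }
L is not nullable (ε ∉ FIRST(L)), so stop here.
FIRST(L num) = { 'num' }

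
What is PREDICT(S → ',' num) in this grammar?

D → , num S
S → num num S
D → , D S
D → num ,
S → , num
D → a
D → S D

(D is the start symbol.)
PREDICT(S → ',' num) = (FIRST(RHS) \ {ε}) ∪ (FOLLOW(S) if ε ∈ FIRST(RHS), i.e. RHS ⇒* ε)
FIRST(',' num) = { ',' }
ε ∉ FIRST(',' num), so FOLLOW(S) is not added.
PREDICT(S → ',' num) = { ',' }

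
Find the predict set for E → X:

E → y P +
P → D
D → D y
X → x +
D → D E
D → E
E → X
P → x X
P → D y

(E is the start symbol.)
PREDICT(E → X) = (FIRST(RHS) \ {ε}) ∪ (FOLLOW(E) if ε ∈ FIRST(RHS), i.e. RHS ⇒* ε)
FIRST(X) = { 'x' }
FIRST(X) = { 'x' }
ε ∉ FIRST(X), so FOLLOW(E) is not added.
PREDICT(E → X) = { 'x' }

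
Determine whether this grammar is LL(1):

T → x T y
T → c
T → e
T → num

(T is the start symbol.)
Yes, the grammar is LL(1).

For T:
  PREDICT(T → x T y) = { 'x' }
  PREDICT(T → c) = { 'c' }
  PREDICT(T → e) = { 'e' }
  PREDICT(T → num) = { 'num' }

All predict sets are disjoint. The grammar IS LL(1).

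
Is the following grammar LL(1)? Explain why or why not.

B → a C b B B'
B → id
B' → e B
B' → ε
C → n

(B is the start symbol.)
A grammar is LL(1) if for each non-terminal N with multiple productions, the predict sets of those productions are pairwise disjoint, where PREDICT(N → α) = (FIRST(α) \ {ε}) ∪ (FOLLOW(N) if α ⇒* ε).

Relevant sets:
  FOLLOW(B') = { $, 'e' }

For B:
  PREDICT(B → a C b B B') = { 'a' }
  PREDICT(B → id) = { 'id' }
For B':
  PREDICT(B' → e B) = { 'e' }
  PREDICT(B' → ε) = { $, 'e' }
C has a single production, so nothing to check there.

Conflict found: Predict set conflict for B': { 'e' }
The grammar is NOT LL(1).

Answer: No. Predict set conflict for B': { 'e' }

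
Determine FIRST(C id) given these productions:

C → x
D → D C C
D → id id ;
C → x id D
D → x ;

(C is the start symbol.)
{ 'x' }

FIRST sets of the non-terminals involved (from the grammar, by fixed-point iteration):
  FIRST(C) = { 'x' }

To compute FIRST(C id), process the symbols left to right:
Symbol C is a non-terminal. Add FIRST(C) \ {ε} = { 'x' }
C is not nullable (ε ∉ FIRST(C)), so stop here.
FIRST(C id) = { 'x' }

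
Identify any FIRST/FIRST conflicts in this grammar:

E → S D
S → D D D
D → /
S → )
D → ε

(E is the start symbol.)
A FIRST/FIRST conflict occurs when two productions N → α and N → β for the same non-terminal have FIRST(α) ∩ FIRST(β) ≠ ∅ (with ε ∈ FIRST of a nullable right-hand side, so two nullable alternatives also conflict).

FIRST sets of the non-terminals at (or reachable through a nullable prefix from) the front of some alternative:
  FIRST(D) = { '/', ε }

Productions for S:
  S → D D D: FIRST = { '/', ε }
  S → ): FIRST = { ')' }
Productions for D:
  D → /: FIRST = { '/' }
  D → ε: FIRST = { ε }
E has only one production, so no FIRST/FIRST conflict is possible there.

All alternatives of each non-terminal have pairwise disjoint FIRST sets.

Answer: No FIRST/FIRST conflicts.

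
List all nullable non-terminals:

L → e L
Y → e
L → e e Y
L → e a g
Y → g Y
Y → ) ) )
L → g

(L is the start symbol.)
None

A non-terminal is nullable if it can derive ε (the empty string): either it has an ε-production, or it has a production whose right-hand side consists entirely of nullable non-terminals.

There are no ε-productions, so no non-terminal can derive ε.
No non-terminals are nullable.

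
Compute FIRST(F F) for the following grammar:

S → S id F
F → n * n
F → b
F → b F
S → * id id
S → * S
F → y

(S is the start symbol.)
{ 'b', 'n', 'y' }

FIRST sets of the non-terminals involved (from the grammar, by fixed-point iteration):
  FIRST(F) = { 'b', 'n', 'y' }

To compute FIRST(F F), process the symbols left to right:
Symbol F is a non-terminal. Add FIRST(F) \ {ε} = { 'b', 'n', 'y' }
F is not nullable (ε ∉ FIRST(F)), so stop here.
FIRST(F F) = { 'b', 'n', 'y' }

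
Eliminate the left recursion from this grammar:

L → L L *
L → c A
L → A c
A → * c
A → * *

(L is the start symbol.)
L is directly left-recursive. The standard transformation for
  A → A α₁ | ... | A α_m | β₁ | ... | β_n
is
  A  → β₁ A' | ... | β_n A'
  A' → α₁ A' | ... | α_m A' | ε

L → c A becomes L → c A L'
L → A c becomes L → A c L'
L → L L * becomes L' → L * L'
Add L' → ε

Productions for other non-terminals are unchanged:
  A → * c
  A → * *

Resulting grammar:
L → c A L'
L → A c L'
L' → L * L'
L' → ε
A → * c
A → * *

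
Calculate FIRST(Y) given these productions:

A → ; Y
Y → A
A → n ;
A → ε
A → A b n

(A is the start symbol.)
FIRST sets of the other non-terminals involved (by the same procedure, iterated to a fixed point):
  FIRST(A) = { ';', 'b', 'n', ε }

From Y → A:
  - A is a non-terminal: add FIRST(A) \ {ε} = { ';', 'b', 'n' }
    A is nullable and nothing follows, so the whole right-hand side can vanish: ε ∈ FIRST(Y)

Collecting: FIRST(Y) = { ';', 'b', 'n', ε }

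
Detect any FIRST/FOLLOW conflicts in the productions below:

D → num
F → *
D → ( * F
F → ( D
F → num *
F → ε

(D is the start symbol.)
No FIRST/FOLLOW conflicts.

Nullable non-terminals: F.

F: nullable alternative(s) F → ε; FOLLOW(F) = { $ }
  F → *: FIRST \ {ε} = { '*' } — disjoint from FOLLOW(F)
  F → ( D: FIRST \ {ε} = { '(' } — disjoint from FOLLOW(F)
  F → num *: FIRST \ {ε} = { 'num' } — disjoint from FOLLOW(F)
  F → ε: FIRST \ {ε} = { } — this is the only nullable alternative, skip

D has no nullable alternative, so no FIRST/FOLLOW check is needed there.

No FIRST/FOLLOW conflicts found.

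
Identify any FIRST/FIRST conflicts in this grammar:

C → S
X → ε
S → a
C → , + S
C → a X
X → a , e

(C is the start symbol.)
A FIRST/FIRST conflict occurs when two productions N → α and N → β for the same non-terminal have FIRST(α) ∩ FIRST(β) ≠ ∅ (with ε ∈ FIRST of a nullable right-hand side, so two nullable alternatives also conflict).

FIRST sets of the non-terminals at (or reachable through a nullable prefix from) the front of some alternative:
  FIRST(S) = { 'a' }

Productions for C:
  C → S: FIRST = { 'a' }
  C → , + S: FIRST = { ',' }
  C → a X: FIRST = { 'a' }
Productions for X:
  X → ε: FIRST = { ε }
  X → a , e: FIRST = { 'a' }
S has only one production, so no FIRST/FIRST conflict is possible there.

Conflict for C: C → S and C → a X
  Overlap: { 'a' }

Answer: Yes. C → S / C → a X on { 'a' }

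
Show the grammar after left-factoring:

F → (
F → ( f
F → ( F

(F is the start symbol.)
Left-factoring transforms A → αβ₁ | αβ₂ into A → αA' and A' → β₁ | β₂
(α is the longest common prefix among the alternatives). Repeat until
no nonterminal has two alternatives with a common prefix.

Round 1: F has alternatives sharing prefix '('. Introduce F': F → ( F'
  Add: F' → ε
  Add: F' → f
  Add: F' → F

No remaining common prefixes — done.

Resulting grammar:
F → ( F'
F' → ε
F' → f
F' → F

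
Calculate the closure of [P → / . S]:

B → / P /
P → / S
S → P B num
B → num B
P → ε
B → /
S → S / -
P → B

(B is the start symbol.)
To compute CLOSURE, for each item [A → α.Bβ] where B is a non-terminal, add [B → .γ] for all productions B → γ; repeat for the newly added items until nothing changes.

Start with: [P → / . S]
  [P → / . S] has the dot before S: add [S → . P B num], [S → . S / -]
  [S → . P B num] has the dot before P: add [P → . / S], [P → .], [P → . B]
  [P → . B] has the dot before B: add [B → . / P /], [B → . num B], [B → . /]
No further items can be added.

CLOSURE = { [B → . / P /], [B → . /], [B → . num B], [P → . / S], [P → . B], [P → .], [P → / . S], [S → . P B num], [S → . S / -] }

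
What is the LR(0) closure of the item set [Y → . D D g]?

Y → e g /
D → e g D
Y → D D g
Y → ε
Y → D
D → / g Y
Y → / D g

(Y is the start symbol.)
{ [D → . / g Y], [D → . e g D], [Y → . D D g] }

To compute CLOSURE, for each item [A → α.Bβ] where B is a non-terminal, add [B → .γ] for all productions B → γ; repeat for the newly added items until nothing changes.

Start with: [Y → . D D g]
  [Y → . D D g] has the dot before D: add [D → . e g D], [D → . / g Y]
No further items can be added.

CLOSURE = { [D → . / g Y], [D → . e g D], [Y → . D D g] }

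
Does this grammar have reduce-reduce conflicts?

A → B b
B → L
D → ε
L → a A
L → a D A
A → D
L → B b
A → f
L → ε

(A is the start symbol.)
Augment with A' → A and build the canonical LR(0) collection (I0 = CLOSURE({[A' → . A]}), then GOTO on every symbol after a dot until no new states appear). It has 11 states:
  I0: { [A → . B b], [A → . D], [A → . f], [A' → . A], [B → . L], [D → .], [L → . B b], [L → . a A], [L → . a D A], [L → .] }  — shift, 2 reduces
  I1: { [A' → A .] }  — accept
  I2: { [A → B . b], [L → B . b] }  — shift
  I3: { [A → D .] }  — reduce
  I4: { [B → L .] }  — reduce
  I5: { [A → . B b], [A → . D], [A → . f], [B → . L], [D → .], [L → . B b], [L → . a A], [L → . a D A], [L → .], [L → a . A], [L → a . D A] }  — shift, 2 reduces
  I6: { [A → f .] }  — reduce
  I7: { [L → a A .] }  — reduce
  I8: { [A → . B b], [A → . D], [A → . f], [A → D .], [B → . L], [D → .], [L → . B b], [L → . a A], [L → . a D A], [L → .], [L → a D . A] }  — shift, 3 reduces
  I9: { [L → a D A .] }  — reduce
  I10: { [A → B b .], [L → B b .] }  — 2 reduces

I0 contains complete items [D → .], [L → .] — reduce-reduce conflict.
I5 contains complete items [D → .], [L → .] — reduce-reduce conflict.
I8 contains complete items [A → D .], [D → .], [L → .] — reduce-reduce conflict.
I10 contains complete items [A → B b .], [L → B b .] — reduce-reduce conflict.

Answer: Yes — I0: [D → .] vs [L → .]; I5: [D → .] vs [L → .]; I8: [A → D .] vs [D → .]; I10: [A → B b .] vs [L → B b .]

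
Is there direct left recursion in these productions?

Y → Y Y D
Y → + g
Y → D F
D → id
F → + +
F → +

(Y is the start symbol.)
Yes, Y is left-recursive

Direct left recursion occurs when N → N α for some non-terminal N (the right-hand side begins with the left-hand side itself).

Y → Y Y D: LEFT RECURSIVE (starts with Y)
Y → + g: starts with '+'
Y → D F: starts with D
D → id: starts with id
F → + +: starts with '+'
F → +: starts with '+'

The grammar has direct left recursion on: Y.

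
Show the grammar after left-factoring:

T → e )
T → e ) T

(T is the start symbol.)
T → e ) T'
T' → ε
T' → T

Left-factoring transforms A → αβ₁ | αβ₂ into A → αA' and A' → β₁ | β₂
(α is the longest common prefix among the alternatives). Repeat until
no nonterminal has two alternatives with a common prefix.

Round 1: T has alternatives sharing prefix 'e )'. Introduce T': T → e ) T'
  Add: T' → ε
  Add: T' → T

No remaining common prefixes — done.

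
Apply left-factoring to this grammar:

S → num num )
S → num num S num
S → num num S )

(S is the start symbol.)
Left-factoring transforms A → αβ₁ | αβ₂ into A → αA' and A' → β₁ | β₂
(α is the longest common prefix among the alternatives). Repeat until
no nonterminal has two alternatives with a common prefix.

Round 1: S has alternatives sharing prefix 'num num'. Introduce S': S → num num S'
  Add: S' → )
  Add: S' → S num
  Add: S' → S )

Round 2: S' has alternatives sharing prefix 'S'. Introduce S'': S' → S S''
  Add: S'' → num
  Add: S'' → )

No remaining common prefixes — done.

Resulting grammar:
S → num num S'
S' → )
S' → S S''
S'' → num
S'' → )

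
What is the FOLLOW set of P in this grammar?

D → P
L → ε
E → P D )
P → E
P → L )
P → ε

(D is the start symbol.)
To compute FOLLOW(P), find every occurrence of P on a right-hand side N → α P β: add FIRST(β) \ {ε}, and if β is empty or nullable also add FOLLOW(N). Iterate to a fixed point.

In D → P: P is at the end, add FOLLOW(D)
In E → P D ): P is followed by D ')', add FIRST(D ')') \ {ε} = { ')' }

The FOLLOW sets referred to above (computed the same way, to a fixed point):
  FOLLOW(D) = { $, ')' }

Taking the union: FOLLOW(P) = { $, ')' }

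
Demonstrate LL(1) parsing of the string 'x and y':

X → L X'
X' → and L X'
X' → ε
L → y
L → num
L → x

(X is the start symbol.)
LL(1) parsing maintains a stack (initially the start symbol over $) and the input. At each step: if the stack top is a terminal, match it against the current input token; if it is a non-terminal N, replace it with the RHS of M[N, lookahead] (the unique production whose predict set contains the lookahead).

Stack is shown with the top on the left.

Stack       Input      Action
-----------------------------
X $         x and y $  output X → L X'
L X' $      x and y $  output L → x
x X' $      x and y $  match 'x'
X' $        and y $    output X' → and L X'
and L X' $  and y $    match 'and'
L X' $      y $        output L → y
y X' $      y $        match 'y'
X' $        $          output X' → ε
$           $          accept

The string is accepted.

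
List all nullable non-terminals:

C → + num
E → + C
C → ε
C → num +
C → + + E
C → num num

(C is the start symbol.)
{ 'C' }

ε-productions: C → ε
So C is immediately nullable.
No further non-terminal can be added: every production for the remaining non-terminals contains a terminal or a non-nullable non-terminal.
Nullable = { 'C' }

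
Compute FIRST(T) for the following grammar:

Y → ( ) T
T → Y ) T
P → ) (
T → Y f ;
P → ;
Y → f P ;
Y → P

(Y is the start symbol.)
To compute FIRST(T), examine every production with T on the left-hand side, reading each right-hand side left to right until a non-nullable symbol is reached.

FIRST sets of the other non-terminals involved (by the same procedure, iterated to a fixed point):
  FIRST(Y) = { '(', ')', ';', 'f' }

From T → Y ) T:
  - Y is a non-terminal: add FIRST(Y) \ {ε} = { '(', ')', ';', 'f' }
    Y is not nullable, so stop
From T → Y f ;:
  - Y is a non-terminal: add FIRST(Y) \ {ε} = { '(', ')', ';', 'f' }
    Y is not nullable, so stop

Collecting: FIRST(T) = { '(', ')', ';', 'f' }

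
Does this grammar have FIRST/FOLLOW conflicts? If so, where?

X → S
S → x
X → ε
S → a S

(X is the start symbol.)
No FIRST/FOLLOW conflicts.

A FIRST/FOLLOW conflict occurs when a non-terminal N has a nullable alternative N → β (β ⇒* ε) and another alternative N → α with FIRST(α) ∩ FOLLOW(N) ≠ ∅: on such a lookahead the parser cannot decide between expanding α and letting N vanish via β.

Nullable non-terminals: X.
FIRST sets used below: FIRST(S) = { 'a', 'x' }

X: nullable alternative(s) X → ε; FOLLOW(X) = { $ }
  X → S: FIRST \ {ε} = { 'a', 'x' } — disjoint from FOLLOW(X)
  X → ε: FIRST \ {ε} = { } — this is the only nullable alternative, skip

S has no nullable alternative, so no FIRST/FOLLOW check is needed there.

No FIRST/FOLLOW conflicts found.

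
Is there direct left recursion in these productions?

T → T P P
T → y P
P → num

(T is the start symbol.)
Yes, T is left-recursive

Direct left recursion occurs when N → N α for some non-terminal N (the right-hand side begins with the left-hand side itself).

T → T P P: LEFT RECURSIVE (starts with T)
T → y P: starts with y
P → num: starts with num

The grammar has direct left recursion on: T.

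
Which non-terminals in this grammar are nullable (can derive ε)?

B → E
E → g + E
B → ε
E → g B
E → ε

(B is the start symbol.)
{ 'B', 'E' }

A non-terminal is nullable if it can derive ε (the empty string): either it has an ε-production, or it has a production whose right-hand side consists entirely of nullable non-terminals.

ε-productions: B → ε, E → ε
So B, E are immediately nullable.
Every non-terminal is now nullable.
Nullable = { 'B', 'E' }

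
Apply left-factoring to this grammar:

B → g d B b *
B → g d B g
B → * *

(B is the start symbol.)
B → g d B B'
B' → b *
B' → g
B → * *

Left-factoring transforms A → αβ₁ | αβ₂ into A → αA' and A' → β₁ | β₂
(α is the longest common prefix among the alternatives). Repeat until
no nonterminal has two alternatives with a common prefix.

Round 1: B has alternatives sharing prefix 'g d B'. Introduce B': B → g d B B'
  Add: B' → b *
  Add: B' → g

No remaining common prefixes — done.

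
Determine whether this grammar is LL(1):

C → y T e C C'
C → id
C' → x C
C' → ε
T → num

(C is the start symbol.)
Relevant sets:
  FOLLOW(C') = { $, 'x' }

For C:
  PREDICT(C → y T e C C') = { 'y' }
  PREDICT(C → id) = { 'id' }
For C':
  PREDICT(C' → x C) = { 'x' }
  PREDICT(C' → ε) = { $, 'x' }
T has a single production, so nothing to check there.

Conflict found: Predict set conflict for C': { 'x' }
The grammar is NOT LL(1).

Answer: No. Predict set conflict for C': { 'x' }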